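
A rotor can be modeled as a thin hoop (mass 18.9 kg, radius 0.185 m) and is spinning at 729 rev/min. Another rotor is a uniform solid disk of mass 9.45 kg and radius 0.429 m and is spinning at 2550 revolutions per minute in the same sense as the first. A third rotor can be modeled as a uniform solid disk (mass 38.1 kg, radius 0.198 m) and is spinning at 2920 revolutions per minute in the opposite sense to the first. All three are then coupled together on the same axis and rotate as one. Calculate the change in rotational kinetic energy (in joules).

ΔKE ≈ -67200 J

The coupling torques are internal; angular momentum about the shared axis is conserved.
Moments of inertia: I_A = (18.9)(0.185)² = 0.6469 kg·m²; I_B = ½(9.45)(0.429)² = 0.8696 kg·m²; I_C = ½(38.1)(0.198)² = 0.7468 kg·m².
Taking A's sense as positive: L = (0.6469)(729) + (0.8696)(2550) − (0.7468)(2920) = 508.3 kg·m²·rpm.
Combined I = 0.6469 + 0.8696 + 0.7468 = 2.263 kg·m².
ω_f = L / I = 508.3 / 2.263 = 224.6 rpm.
KE_i = ½ΣIω² = 67800 J; KE_f = ½(2.263)(23.52)² = 625.8 J.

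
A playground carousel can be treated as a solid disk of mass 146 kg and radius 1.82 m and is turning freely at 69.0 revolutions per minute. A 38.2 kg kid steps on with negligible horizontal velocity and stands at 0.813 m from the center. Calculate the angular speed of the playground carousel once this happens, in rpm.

ω_f ≈ 62.5 rpm

No external torque acts about the center; L_before = L_after.
I_p = ½(146)(1.82)² = 241.8 kg·m².
Added inertia Σmr² = (38.2)(0.813)² = 25.25 kg·m²; I_f = 241.8 + 25.25 = 267.1 kg·m².
ω_f = I_p ω_i / I_f = (241.8)(69.0) / 267.1 = 62.48 rpm.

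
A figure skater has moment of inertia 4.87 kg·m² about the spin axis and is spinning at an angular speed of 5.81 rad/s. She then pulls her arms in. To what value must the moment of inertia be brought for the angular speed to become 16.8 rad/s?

With no external torque about the axis, L is conserved: I₁ω₁ = I₂ω₂.
I₂ = I₁ω₁ / ω₂ = (4.87)(5.81) / (16.8) = 1.684 kg·m².

I₂ ≈ 1.68 kg·m²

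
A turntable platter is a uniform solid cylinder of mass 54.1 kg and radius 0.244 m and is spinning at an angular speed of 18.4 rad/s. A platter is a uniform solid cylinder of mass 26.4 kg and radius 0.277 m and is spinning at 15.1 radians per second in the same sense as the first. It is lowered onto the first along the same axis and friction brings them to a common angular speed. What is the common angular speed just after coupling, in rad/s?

The coupling torques are internal; angular momentum about the shared axis is conserved.
Moments of inertia: I_A = ½(54.1)(0.244)² = 1.610 kg·m²; I_B = ½(26.4)(0.277)² = 1.013 kg·m².
Taking A's sense as positive: L = (1.610)(18.4) + (1.013)(15.1) = 44.93 kg·m²·rad/s.
Combined I = 1.610 + 1.013 = 2.623 kg·m².
ω_f = L / I = 44.93 / 2.623 = 17.13 rad/s.

|ω_f| ≈ 17.1 rad/s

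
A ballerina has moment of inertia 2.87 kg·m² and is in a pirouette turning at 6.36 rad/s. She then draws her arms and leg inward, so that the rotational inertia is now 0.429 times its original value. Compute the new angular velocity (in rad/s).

ω₂ ≈ 14.8 rad/s

With no external torque about the axis, L is conserved: I₁ω₁ = I₂ω₂.
I₂ = 0.429 × 2.87 = 1.231 kg·m².
ω₂ = I₁ω₁ / I₂ = (2.870)(6.36 rad/s) / (1.231) = 14.83 rad/s.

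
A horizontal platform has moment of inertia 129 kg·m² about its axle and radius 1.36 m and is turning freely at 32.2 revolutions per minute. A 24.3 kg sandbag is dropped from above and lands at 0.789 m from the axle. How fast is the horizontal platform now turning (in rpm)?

The added mass arrives with no angular momentum about the axle, and any external torque about the axle is negligible, so the system's angular momentum is conserved.
Added inertia Σmr² = (24.3)(0.789)² = 15.13 kg·m²; I_f = 129.0 + 15.13 = 144.1 kg·m².
ω_f = I_p ω_i / I_f = (129.0)(32.2) / 144.1 = 28.82 rpm.

ω_f ≈ 28.8 rpm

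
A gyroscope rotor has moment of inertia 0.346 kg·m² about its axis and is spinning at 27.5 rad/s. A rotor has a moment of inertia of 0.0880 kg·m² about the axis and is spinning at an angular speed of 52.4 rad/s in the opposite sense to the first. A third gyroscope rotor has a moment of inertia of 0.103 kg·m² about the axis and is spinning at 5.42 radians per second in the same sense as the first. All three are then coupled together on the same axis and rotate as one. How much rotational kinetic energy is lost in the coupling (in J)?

The coupling torques are internal; angular momentum about the shared axis is conserved.
Taking A's sense as positive: L = (0.3460)(27.5) − (0.08800)(52.4) + (0.1030)(5.42) = 5.462 kg·m²·rad/s.
Combined I = 0.3460 + 0.08800 + 0.1030 = 0.5370 kg·m².
ω_f = L / I = 5.462 / 0.5370 = 10.17 rad/s.
KE_i = ½ΣIω² = 253.2 J; KE_f = ½(0.5370)(10.17)² = 27.78 J.

ΔKE lost ≈ 225 J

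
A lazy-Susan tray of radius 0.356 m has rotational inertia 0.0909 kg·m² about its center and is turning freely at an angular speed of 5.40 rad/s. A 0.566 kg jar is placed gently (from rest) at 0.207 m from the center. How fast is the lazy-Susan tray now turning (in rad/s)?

The added mass arrives with no angular momentum about the center, and any external torque about the center is negligible, so the system's angular momentum is conserved.
Added inertia Σmr² = (0.566)(0.207)² = 0.02425 kg·m²; I_f = 0.09090 + 0.02425 = 0.1152 kg·m².
ω_f = I_p ω_i / I_f = (0.09090)(5.40) / 0.1152 = 4.263 rad/s.

ω_f ≈ 4.26 rad/s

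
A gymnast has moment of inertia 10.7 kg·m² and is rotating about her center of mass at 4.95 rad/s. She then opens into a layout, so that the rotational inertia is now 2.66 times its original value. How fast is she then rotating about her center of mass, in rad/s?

ω₂ ≈ 1.86 rad/s

With no external torque about the axis, L is conserved: I₁ω₁ = I₂ω₂.
I₂ = 2.66 × 10.7 = 28.46 kg·m².
ω₂ = I₁ω₁ / I₂ = (10.70)(4.95 rad/s) / (28.46) = 1.861 rad/s.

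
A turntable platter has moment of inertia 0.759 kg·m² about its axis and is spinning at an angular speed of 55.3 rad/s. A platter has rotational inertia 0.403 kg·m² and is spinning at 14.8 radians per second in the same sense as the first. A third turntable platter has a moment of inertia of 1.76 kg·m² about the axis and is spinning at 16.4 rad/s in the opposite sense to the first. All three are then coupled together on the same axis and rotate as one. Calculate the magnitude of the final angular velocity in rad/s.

The coupling torques are internal; angular momentum about the shared axis is conserved.
Taking A's sense as positive: L = (0.7590)(55.3) + (0.4030)(14.8) − (1.760)(16.4) = 19.07 kg·m²·rad/s.
Combined I = 0.7590 + 0.4030 + 1.760 = 2.922 kg·m².
ω_f = L / I = 19.07 / 2.922 = 6.527 rad/s.

|ω_f| ≈ 6.53 rad/s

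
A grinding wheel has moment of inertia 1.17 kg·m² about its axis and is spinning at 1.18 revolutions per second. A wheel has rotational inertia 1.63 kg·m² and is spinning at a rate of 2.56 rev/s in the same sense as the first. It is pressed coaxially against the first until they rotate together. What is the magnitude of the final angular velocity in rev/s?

|ω_f| ≈ 1.98 rev/s

No external torque acts about the common axis, so total angular momentum is conserved.
Taking A's sense as positive: L = (1.170)(1.18) + (1.630)(2.56) = 5.553 kg·m²·rev/s.
Combined I = 1.170 + 1.630 = 2.800 kg·m².
ω_f = L / I = 5.553 / 2.800 = 1.983 rev/s.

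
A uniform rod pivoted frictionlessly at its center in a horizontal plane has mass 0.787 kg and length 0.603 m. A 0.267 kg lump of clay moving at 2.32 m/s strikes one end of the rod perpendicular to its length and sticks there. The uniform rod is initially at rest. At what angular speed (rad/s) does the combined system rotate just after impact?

The axle reaction passes through the pivot and exerts no torque about it; angular momentum about the pivot is conserved through the impact.
I_p = (1/12)(0.787)(0.603)² = 0.02385 kg·m². Taking the sense of the lump of clay's angular momentum as positive, L_{lump} = m v R = (0.267)(2.32)(0.603/2) = 0.1868 kg·m²/s.
L_i = 0 + 0.1868 = 0.1868 kg·m²/s.
After sticking, I_f = I_p + m R² = 0.02385 + (0.267)(0.603/2)² = 0.04812 kg·m².
ω_f = L_i / I_f = 0.1868 / 0.04812 = 3.881 rad/s.

|ω_f| ≈ 3.88 rad/s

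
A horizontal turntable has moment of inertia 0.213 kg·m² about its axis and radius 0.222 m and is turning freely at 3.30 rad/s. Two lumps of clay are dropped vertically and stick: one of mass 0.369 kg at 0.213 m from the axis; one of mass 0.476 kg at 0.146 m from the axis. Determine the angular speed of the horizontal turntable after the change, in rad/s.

ω_f ≈ 2.93 rad/s

The added mass arrives with no angular momentum about the axis, and any external torque about the axis is negligible, so the system's angular momentum is conserved.
Added inertia Σmr² = (0.369)(0.213)² + (0.476)(0.146)² = 0.02689 kg·m²; I_f = 0.2130 + 0.02689 = 0.2399 kg·m².
ω_f = I_p ω_i / I_f = (0.2130)(3.30) / 0.2399 = 2.930 rad/s.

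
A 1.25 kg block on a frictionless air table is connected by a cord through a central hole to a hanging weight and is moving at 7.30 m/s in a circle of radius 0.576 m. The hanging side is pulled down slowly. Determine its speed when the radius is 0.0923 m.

Central (radial) force ⇒ zero torque about the center ⇒ m v r is constant.
v₂ = v₁ r₁ / r₂ = (7.30)(0.576) / (0.0923) = 45.56 m/s.

v₂ ≈ 45.6 m/s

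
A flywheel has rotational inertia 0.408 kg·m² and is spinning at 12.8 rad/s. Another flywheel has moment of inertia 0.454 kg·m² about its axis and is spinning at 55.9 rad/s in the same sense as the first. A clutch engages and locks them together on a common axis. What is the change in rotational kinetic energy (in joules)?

ΔKE ≈ -200 J

No external torque acts about the common axis, so total angular momentum is conserved.
Taking A's sense as positive: L = (0.4080)(12.8) + (0.4540)(55.9) = 30.60 kg·m²·rad/s.
Combined I = 0.4080 + 0.4540 = 0.8620 kg·m².
ω_f = L / I = 30.60 / 0.8620 = 35.50 rad/s.
KE_i = ½ΣIω² = 742.8 J; KE_f = ½(0.8620)(35.50)² = 543.2 J.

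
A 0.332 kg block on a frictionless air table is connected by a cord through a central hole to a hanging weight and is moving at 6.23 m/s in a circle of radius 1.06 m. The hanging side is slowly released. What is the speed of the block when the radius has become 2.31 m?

v₂ ≈ 2.86 m/s

Central (radial) force ⇒ zero torque about the center ⇒ m v r is constant.
v₂ = v₁ r₁ / r₂ = (6.23)(1.06) / (2.31) = 2.859 m/s.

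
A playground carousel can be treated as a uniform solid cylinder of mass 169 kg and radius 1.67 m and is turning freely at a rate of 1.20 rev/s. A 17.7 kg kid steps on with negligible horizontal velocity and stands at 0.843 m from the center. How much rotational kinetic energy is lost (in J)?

energy lost ≈ 339 J

No external torque acts about the center; L_before = L_after.
I_p = ½(169)(1.67)² = 235.7 kg·m².
Added inertia Σmr² = (17.7)(0.843)² = 12.58 kg·m²; I_f = 235.7 + 12.58 = 248.2 kg·m².
ω_f = I_p ω_i / I_f = (235.7)(1.20) / 248.2 = 1.139 rev/s.
KE_i = ½(235.7)(7.540 rad/s)² = 6699 J; KE_f = ½(248.2)(7.158)² = 6359 J.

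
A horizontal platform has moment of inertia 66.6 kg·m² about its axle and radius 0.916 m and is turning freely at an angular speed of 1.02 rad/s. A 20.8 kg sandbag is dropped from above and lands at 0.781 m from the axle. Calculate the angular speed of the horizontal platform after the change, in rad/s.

No external torque acts about the axle; L_before = L_after.
Added inertia Σmr² = (20.8)(0.781)² = 12.69 kg·m²; I_f = 66.60 + 12.69 = 79.29 kg·m².
ω_f = I_p ω_i / I_f = (66.60)(1.02) / 79.29 = 0.8568 rad/s.

ω_f ≈ 0.857 rad/s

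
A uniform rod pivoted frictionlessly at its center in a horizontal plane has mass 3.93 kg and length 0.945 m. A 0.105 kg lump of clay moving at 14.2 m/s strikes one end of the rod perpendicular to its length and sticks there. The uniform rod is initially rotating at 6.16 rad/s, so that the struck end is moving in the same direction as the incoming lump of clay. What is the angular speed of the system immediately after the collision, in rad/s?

|ω_f| ≈ 7.93 rad/s

The axle reaction passes through the pivot and exerts no torque about it; angular momentum about the pivot is conserved through the impact.
I_p = (1/12)(3.93)(0.945)² = 0.2925 kg·m². Taking the sense of the lump of clay's angular momentum as positive, L_{lump} = m v R = (0.105)(14.2)(0.945/2) = 0.7045 kg·m²/s.
L_i = +I_p ω_p + m v R = +(0.2925)(6.16) + 0.7045 = 2.506 kg·m²/s.
After sticking, I_f = I_p + m R² = 0.2925 + (0.105)(0.945/2)² = 0.3159 kg·m².
ω_f = L_i / I_f = 2.506 / 0.3159 = 7.933 rad/s.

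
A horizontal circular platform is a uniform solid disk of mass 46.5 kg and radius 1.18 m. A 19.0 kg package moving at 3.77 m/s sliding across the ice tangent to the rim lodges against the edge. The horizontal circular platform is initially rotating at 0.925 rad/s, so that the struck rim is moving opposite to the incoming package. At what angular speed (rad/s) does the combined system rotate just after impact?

The axle reaction passes through the central axle and exerts no torque about it; angular momentum about the central axle is conserved through the impact.
I_p = ½(46.5)(1.18)² = 32.37 kg·m². Taking the sense of the package's angular momentum as positive, L_{package} = m v R = (19.0)(3.77)(1.18) = 84.52 kg·m²/s.
L_i = −I_p ω_p + m v R = −(32.37)(0.925) + 84.52 = 54.58 kg·m²/s.
After sticking, I_f = I_p + m R² = 32.37 + (19.0)(1.18)² = 58.83 kg·m².
ω_f = L_i / I_f = 54.58 / 58.83 = 0.9277 rad/s.

|ω_f| ≈ 0.928 rad/s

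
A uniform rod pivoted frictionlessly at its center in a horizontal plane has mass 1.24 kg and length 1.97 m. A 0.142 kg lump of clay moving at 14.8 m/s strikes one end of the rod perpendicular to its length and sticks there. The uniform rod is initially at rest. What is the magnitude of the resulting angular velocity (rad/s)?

|ω_f| ≈ 3.84 rad/s

About the pivot the impulsive forces during the collision are internal, so angular momentum about that axis is conserved.
I_p = (1/12)(1.24)(1.97)² = 0.4010 kg·m². Taking the sense of the lump of clay's angular momentum as positive, L_{lump} = m v R = (0.142)(14.8)(1.97/2) = 2.070 kg·m²/s.
L_i = 0 + 2.070 = 2.070 kg·m²/s.
After sticking, I_f = I_p + m R² = 0.4010 + (0.142)(1.97/2)² = 0.5388 kg·m².
ω_f = L_i / I_f = 2.070 / 0.5388 = 3.842 rad/s.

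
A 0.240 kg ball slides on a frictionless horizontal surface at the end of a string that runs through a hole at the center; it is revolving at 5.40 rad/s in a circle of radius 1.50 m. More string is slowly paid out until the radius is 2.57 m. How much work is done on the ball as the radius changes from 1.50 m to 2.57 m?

The constraining force is radial, so m r² ω about the center is conserved.
ω₂ = ω₁ (r₁/r₂)² = (5.40)(1.50/2.57)² = 1.840 rad/s.
W = ΔKE = ½m(v₂² − v₁²) = -5.191 J.

W ≈ -5.19 J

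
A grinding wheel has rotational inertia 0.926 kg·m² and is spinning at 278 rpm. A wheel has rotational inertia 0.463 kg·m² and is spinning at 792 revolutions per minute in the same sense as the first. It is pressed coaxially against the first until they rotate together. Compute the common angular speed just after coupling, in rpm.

No external torque acts about the common axis, so total angular momentum is conserved.
Taking A's sense as positive: L = (0.9260)(278) + (0.4630)(792) = 624.1 kg·m²·rpm.
Combined I = 0.9260 + 0.4630 = 1.389 kg·m².
ω_f = L / I = 624.1 / 1.389 = 449.3 rpm.

|ω_f| ≈ 449 rpm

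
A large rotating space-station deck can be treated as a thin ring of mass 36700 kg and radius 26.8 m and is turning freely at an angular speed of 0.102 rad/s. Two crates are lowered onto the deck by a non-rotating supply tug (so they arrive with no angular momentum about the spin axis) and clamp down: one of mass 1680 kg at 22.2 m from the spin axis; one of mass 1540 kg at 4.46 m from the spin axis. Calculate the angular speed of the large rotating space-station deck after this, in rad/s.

ω_f ≈ 0.0988 rad/s

The added mass arrives with no angular momentum about the spin axis, and any external torque about the spin axis is negligible, so the system's angular momentum is conserved.
I_p = (36700)(26.8)² = 2.636e+07 kg·m².
Added inertia Σmr² = (1680)(22.2)² + (1540)(4.46)² = 8.586e+05 kg·m²; I_f = 2.636e+07 + 8.586e+05 = 2.722e+07 kg·m².
ω_f = I_p ω_i / I_f = (2.636e+07)(0.102) / 2.722e+07 = 0.09878 rad/s.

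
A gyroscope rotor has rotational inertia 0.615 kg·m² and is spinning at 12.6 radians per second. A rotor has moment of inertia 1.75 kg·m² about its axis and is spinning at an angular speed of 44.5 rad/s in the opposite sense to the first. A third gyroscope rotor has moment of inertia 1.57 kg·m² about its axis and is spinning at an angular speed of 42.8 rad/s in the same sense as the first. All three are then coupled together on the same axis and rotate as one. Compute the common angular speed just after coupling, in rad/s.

No external torque acts about the common axis, so total angular momentum is conserved.
Taking A's sense as positive: L = (0.6150)(12.6) − (1.750)(44.5) + (1.570)(42.8) = -2.930 kg·m²·rad/s.
Combined I = 0.6150 + 1.750 + 1.570 = 3.935 kg·m².
ω_f = L / I = -2.930 / 3.935 = -0.7446 rad/s.

|ω_f| ≈ 0.745 rad/s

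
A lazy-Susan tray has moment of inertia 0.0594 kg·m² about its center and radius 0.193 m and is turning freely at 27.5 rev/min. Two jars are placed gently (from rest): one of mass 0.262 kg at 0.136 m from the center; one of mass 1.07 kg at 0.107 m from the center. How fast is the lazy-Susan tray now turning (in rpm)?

ω_f ≈ 21.4 rpm

No external torque acts about the center; L_before = L_after.
Added inertia Σmr² = (0.262)(0.136)² + (1.07)(0.107)² = 0.01710 kg·m²; I_f = 0.05940 + 0.01710 = 0.07650 kg·m².
ω_f = I_p ω_i / I_f = (0.05940)(27.5) / 0.07650 = 21.35 rpm.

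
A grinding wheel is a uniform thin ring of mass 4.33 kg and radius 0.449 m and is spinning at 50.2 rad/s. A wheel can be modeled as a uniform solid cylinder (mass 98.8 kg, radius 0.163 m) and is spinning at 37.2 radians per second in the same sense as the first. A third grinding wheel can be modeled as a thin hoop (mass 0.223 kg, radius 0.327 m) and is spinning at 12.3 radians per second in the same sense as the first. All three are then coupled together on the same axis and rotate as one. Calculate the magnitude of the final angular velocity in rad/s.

The coupling torques are internal; angular momentum about the shared axis is conserved.
Moments of inertia: I_A = (4.33)(0.449)² = 0.8729 kg·m²; I_B = ½(98.8)(0.163)² = 1.313 kg·m²; I_C = (0.223)(0.327)² = 0.02385 kg·m².
Taking A's sense as positive: L = (0.8729)(50.2) + (1.313)(37.2) + (0.02385)(12.3) = 92.94 kg·m²·rad/s.
Combined I = 0.8729 + 1.313 + 0.02385 = 2.209 kg·m².
ω_f = L / I = 92.94 / 2.209 = 42.07 rad/s.

|ω_f| ≈ 42.1 rad/s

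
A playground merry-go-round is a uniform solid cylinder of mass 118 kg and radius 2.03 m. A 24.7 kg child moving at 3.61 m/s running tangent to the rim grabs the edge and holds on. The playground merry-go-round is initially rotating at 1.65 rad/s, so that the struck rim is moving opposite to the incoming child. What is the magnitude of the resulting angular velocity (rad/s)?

About the axle the impulsive forces during the collision are internal, so angular momentum about that axis is conserved.
I_p = ½(118)(2.03)² = 243.1 kg·m². Taking the sense of the child's angular momentum as positive, L_{child} = m v R = (24.7)(3.61)(2.03) = 181.0 kg·m²/s.
L_i = −I_p ω_p + m v R = −(243.1)(1.65) + 181.0 = -220.2 kg·m²/s.
After sticking, I_f = I_p + m R² = 243.1 + (24.7)(2.03)² = 344.9 kg·m².
ω_f = L_i / I_f = -220.2 / 344.9 = -0.6383 rad/s.

|ω_f| ≈ 0.638 rad/s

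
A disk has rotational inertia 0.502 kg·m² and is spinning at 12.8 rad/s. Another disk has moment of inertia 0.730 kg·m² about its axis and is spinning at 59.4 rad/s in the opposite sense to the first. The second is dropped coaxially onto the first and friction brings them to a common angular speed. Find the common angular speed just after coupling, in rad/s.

|ω_f| ≈ 30.0 rad/s

The coupling torques are internal; angular momentum about the shared axis is conserved.
Taking A's sense as positive: L = (0.5020)(12.8) − (0.7300)(59.4) = -36.94 kg·m²·rad/s.
Combined I = 0.5020 + 0.7300 = 1.232 kg·m².
ω_f = L / I = -36.94 / 1.232 = -29.98 rad/s.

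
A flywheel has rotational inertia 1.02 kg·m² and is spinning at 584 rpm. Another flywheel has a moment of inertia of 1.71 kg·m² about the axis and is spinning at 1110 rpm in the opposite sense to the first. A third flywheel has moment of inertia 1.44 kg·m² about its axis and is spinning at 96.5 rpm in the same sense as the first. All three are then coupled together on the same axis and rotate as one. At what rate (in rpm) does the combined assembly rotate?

|ω_f| ≈ 279 rpm

The coupling torques are internal; angular momentum about the shared axis is conserved.
Taking A's sense as positive: L = (1.020)(584) − (1.710)(1110) + (1.440)(96.5) = -1163 kg·m²·rpm.
Combined I = 1.020 + 1.710 + 1.440 = 4.170 kg·m².
ω_f = L / I = -1163 / 4.170 = -279.0 rpm.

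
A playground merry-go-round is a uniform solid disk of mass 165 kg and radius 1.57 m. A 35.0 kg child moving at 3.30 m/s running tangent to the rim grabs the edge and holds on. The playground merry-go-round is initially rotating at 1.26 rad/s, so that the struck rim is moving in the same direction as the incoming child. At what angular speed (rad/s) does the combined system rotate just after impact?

|ω_f| ≈ 1.51 rad/s

The axle reaction passes through the axle and exerts no torque about it; angular momentum about the axle is conserved through the impact.
I_p = ½(165)(1.57)² = 203.4 kg·m². Taking the sense of the child's angular momentum as positive, L_{child} = m v R = (35.0)(3.30)(1.57) = 181.3 kg·m²/s.
L_i = +I_p ω_p + m v R = +(203.4)(1.26) + 181.3 = 437.6 kg·m²/s.
After sticking, I_f = I_p + m R² = 203.4 + (35.0)(1.57)² = 289.6 kg·m².
ω_f = L_i / I_f = 437.6 / 289.6 = 1.511 rad/s.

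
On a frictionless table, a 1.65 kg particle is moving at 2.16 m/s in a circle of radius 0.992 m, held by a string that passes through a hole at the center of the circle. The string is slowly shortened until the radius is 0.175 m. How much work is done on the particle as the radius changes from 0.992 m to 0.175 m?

The only horizontal force on the mass is along the cord (radial), so it exerts no torque about the hole and angular momentum m v r is conserved.
v₂ = v₁ r₁ / r₂ = (2.16)(0.992) / (0.175) = 12.24 m/s.
W = ΔKE = ½m(v₂² − v₁²) = 119.8 J.

W ≈ 120 J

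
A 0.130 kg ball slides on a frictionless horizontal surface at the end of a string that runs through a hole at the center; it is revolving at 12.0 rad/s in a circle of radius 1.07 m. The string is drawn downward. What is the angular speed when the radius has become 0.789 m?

No torque about the axis ⇒ m r₁² ω₁ = m r₂² ω₂.
ω₂ = ω₁ (r₁/r₂)² = (12.0)(1.07/0.789)² = 22.07 rad/s.

ω₂ ≈ 22.1 rad/s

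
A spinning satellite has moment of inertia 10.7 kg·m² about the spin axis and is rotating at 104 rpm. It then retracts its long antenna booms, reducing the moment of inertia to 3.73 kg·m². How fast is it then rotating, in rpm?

ω₂ ≈ 298 rpm

No external torque acts about the spin axis, so angular momentum is conserved.
ω₂ = I₁ω₁ / I₂ = (10.70)(104 rpm) / (3.730) = 298.3 rpm.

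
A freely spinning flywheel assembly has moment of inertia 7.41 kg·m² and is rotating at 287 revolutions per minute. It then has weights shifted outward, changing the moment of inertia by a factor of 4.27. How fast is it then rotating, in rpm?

With no external torque about the axis, L is conserved: I₁ω₁ = I₂ω₂.
I₂ = 4.27 × 7.41 = 31.64 kg·m².
ω₂ = I₁ω₁ / I₂ = (7.410)(287 rpm) / (31.64) = 67.21 rpm.

ω₂ ≈ 67.2 rpm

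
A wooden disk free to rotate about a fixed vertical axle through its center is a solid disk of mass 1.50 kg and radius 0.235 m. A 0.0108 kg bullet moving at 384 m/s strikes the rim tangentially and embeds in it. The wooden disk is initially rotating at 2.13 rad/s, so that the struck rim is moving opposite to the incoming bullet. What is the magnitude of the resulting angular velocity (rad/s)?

|ω_f| ≈ 21.1 rad/s

About the axle the impulsive forces during the collision are internal, so angular momentum about that axis is conserved.
I_p = ½(1.50)(0.235)² = 0.04142 kg·m². Taking the sense of the bullet's angular momentum as positive, L_{bullet} = m v R = (0.0108)(384)(0.235) = 0.9746 kg·m²/s.
L_i = −I_p ω_p + m v R = −(0.04142)(2.13) + 0.9746 = 0.8864 kg·m²/s.
After sticking, I_f = I_p + m R² = 0.04142 + (0.0108)(0.235)² = 0.04202 kg·m².
ω_f = L_i / I_f = 0.8864 / 0.04202 = 21.10 rad/s.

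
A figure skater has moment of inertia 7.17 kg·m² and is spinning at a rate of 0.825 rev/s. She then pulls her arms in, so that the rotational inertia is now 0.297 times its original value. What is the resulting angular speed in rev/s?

No external torque acts about the spin axis, so angular momentum is conserved.
I₂ = 0.297 × 7.17 = 2.129 kg·m².
ω₂ = I₁ω₁ / I₂ = (7.170)(0.825 rev/s) / (2.129) = 2.778 rev/s.

ω₂ ≈ 2.78 rev/s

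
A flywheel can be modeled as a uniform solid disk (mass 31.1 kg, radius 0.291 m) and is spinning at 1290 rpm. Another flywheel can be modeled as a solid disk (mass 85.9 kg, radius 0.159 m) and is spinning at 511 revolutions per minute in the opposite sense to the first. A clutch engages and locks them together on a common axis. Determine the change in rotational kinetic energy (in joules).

ΔKE ≈ -10600 J

No external torque acts about the common axis, so total angular momentum is conserved.
Moments of inertia: I_A = ½(31.1)(0.291)² = 1.317 kg·m²; I_B = ½(85.9)(0.159)² = 1.086 kg·m².
Taking A's sense as positive: L = (1.317)(1290) − (1.086)(511) = 1144 kg·m²·rpm.
Combined I = 1.317 + 1.086 = 2.403 kg·m².
ω_f = L / I = 1144 / 2.403 = 476.1 rpm.
KE_i = ½ΣIω² = 13570 J; KE_f = ½(2.403)(49.85)² = 2986 J.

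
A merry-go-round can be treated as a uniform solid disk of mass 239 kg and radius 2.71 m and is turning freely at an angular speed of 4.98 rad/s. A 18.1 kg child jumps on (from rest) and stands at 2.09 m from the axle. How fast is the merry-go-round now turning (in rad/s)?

ω_f ≈ 4.57 rad/s

No external torque acts about the axle; L_before = L_after.
I_p = ½(239)(2.71)² = 877.6 kg·m².
Added inertia Σmr² = (18.1)(2.09)² = 79.06 kg·m²; I_f = 877.6 + 79.06 = 956.7 kg·m².
ω_f = I_p ω_i / I_f = (877.6)(4.98) / 956.7 = 4.568 rad/s.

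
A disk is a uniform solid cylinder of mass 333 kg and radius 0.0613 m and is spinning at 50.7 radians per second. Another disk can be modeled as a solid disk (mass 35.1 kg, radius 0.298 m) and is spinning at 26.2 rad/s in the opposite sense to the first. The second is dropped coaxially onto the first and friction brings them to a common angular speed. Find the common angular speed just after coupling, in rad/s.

|ω_f| ≈ 4.17 rad/s

The coupling torques are internal; angular momentum about the shared axis is conserved.
Moments of inertia: I_A = ½(333)(0.0613)² = 0.6257 kg·m²; I_B = ½(35.1)(0.298)² = 1.559 kg·m².
Taking A's sense as positive: L = (0.6257)(50.7) − (1.559)(26.2) = -9.112 kg·m²·rad/s.
Combined I = 0.6257 + 1.559 = 2.184 kg·m².
ω_f = L / I = -9.112 / 2.184 = -4.172 rad/s.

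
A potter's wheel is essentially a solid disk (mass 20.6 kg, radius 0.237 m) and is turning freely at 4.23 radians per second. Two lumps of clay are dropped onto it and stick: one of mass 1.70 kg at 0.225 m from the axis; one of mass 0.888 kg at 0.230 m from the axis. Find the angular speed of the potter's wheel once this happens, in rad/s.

No external torque acts about the axis; L_before = L_after.
I_p = ½(20.6)(0.237)² = 0.5785 kg·m².
Added inertia Σmr² = (1.70)(0.225)² + (0.888)(0.230)² = 0.1330 kg·m²; I_f = 0.5785 + 0.1330 = 0.7116 kg·m².
ω_f = I_p ω_i / I_f = (0.5785)(4.23) / 0.7116 = 3.439 rad/s.

ω_f ≈ 3.44 rad/s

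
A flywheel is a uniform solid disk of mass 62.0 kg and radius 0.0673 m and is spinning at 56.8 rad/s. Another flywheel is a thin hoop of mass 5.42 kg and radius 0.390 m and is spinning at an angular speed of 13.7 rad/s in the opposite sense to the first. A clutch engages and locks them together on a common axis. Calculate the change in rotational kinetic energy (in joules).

No external torque acts about the common axis, so total angular momentum is conserved.
Moments of inertia: I_A = ½(62.0)(0.0673)² = 0.1404 kg·m²; I_B = (5.42)(0.390)² = 0.8244 kg·m².
Taking A's sense as positive: L = (0.1404)(56.8) − (0.8244)(13.7) = -3.319 kg·m²·rad/s.
Combined I = 0.1404 + 0.8244 = 0.9648 kg·m².
ω_f = L / I = -3.319 / 0.9648 = -3.440 rad/s.
KE_i = ½ΣIω² = 303.9 J; KE_f = ½(0.9648)(3.440)² = 5.708 J.

ΔKE ≈ -298 J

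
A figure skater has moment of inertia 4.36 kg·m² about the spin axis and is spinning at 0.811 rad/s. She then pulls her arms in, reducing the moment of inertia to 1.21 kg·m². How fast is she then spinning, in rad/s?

ω₂ ≈ 2.92 rad/s

Angular momentum about the spin axis is conserved since the torque about it is zero.
ω₂ = I₁ω₁ / I₂ = (4.360)(0.811 rad/s) / (1.210) = 2.922 rad/s.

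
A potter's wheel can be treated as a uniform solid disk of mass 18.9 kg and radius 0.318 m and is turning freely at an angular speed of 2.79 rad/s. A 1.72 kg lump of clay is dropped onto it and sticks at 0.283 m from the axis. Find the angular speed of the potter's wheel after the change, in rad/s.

ω_f ≈ 2.44 rad/s

No external torque acts about the axis; L_before = L_after.
I_p = ½(18.9)(0.318)² = 0.9556 kg·m².
Added inertia Σmr² = (1.72)(0.283)² = 0.1378 kg·m²; I_f = 0.9556 + 0.1378 = 1.093 kg·m².
ω_f = I_p ω_i / I_f = (0.9556)(2.79) / 1.093 = 2.438 rad/s.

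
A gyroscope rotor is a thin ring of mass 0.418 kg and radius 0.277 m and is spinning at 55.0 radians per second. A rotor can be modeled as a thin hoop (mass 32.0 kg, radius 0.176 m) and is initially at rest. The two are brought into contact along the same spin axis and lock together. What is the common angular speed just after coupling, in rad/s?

No external torque acts about the common axis, so total angular momentum is conserved.
Moments of inertia: I_A = (0.418)(0.277)² = 0.03207 kg·m²; I_B = (32.0)(0.176)² = 0.9912 kg·m².
Taking A's sense as positive: L = (0.03207)(55.0) = 1.764 kg·m²·rad/s.
Combined I = 0.03207 + 0.9912 = 1.023 kg·m².
ω_f = L / I = 1.764 / 1.023 = 1.724 rad/s.

|ω_f| ≈ 1.72 rad/s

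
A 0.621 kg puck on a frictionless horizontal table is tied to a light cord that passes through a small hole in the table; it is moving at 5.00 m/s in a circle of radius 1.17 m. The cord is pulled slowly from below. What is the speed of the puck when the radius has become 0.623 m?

v₂ ≈ 9.39 m/s

The only horizontal force on the mass is along the cord (radial), so it exerts no torque about the hole and angular momentum m v r is conserved.
v₂ = v₁ r₁ / r₂ = (5.00)(1.17) / (0.623) = 9.390 m/s.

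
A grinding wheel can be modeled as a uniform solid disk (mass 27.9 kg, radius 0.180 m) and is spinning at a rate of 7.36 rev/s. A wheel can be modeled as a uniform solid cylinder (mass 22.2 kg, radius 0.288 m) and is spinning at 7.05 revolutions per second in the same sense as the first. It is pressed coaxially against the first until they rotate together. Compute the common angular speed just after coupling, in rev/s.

|ω_f| ≈ 7.15 rev/s

The coupling torques are internal; angular momentum about the shared axis is conserved.
Moments of inertia: I_A = ½(27.9)(0.180)² = 0.4520 kg·m²; I_B = ½(22.2)(0.288)² = 0.9207 kg·m².
Taking A's sense as positive: L = (0.4520)(7.36) + (0.9207)(7.05) = 9.817 kg·m²·rev/s.
Combined I = 0.4520 + 0.9207 = 1.373 kg·m².
ω_f = L / I = 9.817 / 1.373 = 7.152 rev/s.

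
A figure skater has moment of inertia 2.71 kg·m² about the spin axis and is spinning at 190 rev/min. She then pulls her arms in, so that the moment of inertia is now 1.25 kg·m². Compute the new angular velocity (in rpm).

ω₂ ≈ 412 rpm

With no external torque about the axis, L is conserved: I₁ω₁ = I₂ω₂.
ω₂ = I₁ω₁ / I₂ = (2.710)(190 rpm) / (1.250) = 411.9 rpm.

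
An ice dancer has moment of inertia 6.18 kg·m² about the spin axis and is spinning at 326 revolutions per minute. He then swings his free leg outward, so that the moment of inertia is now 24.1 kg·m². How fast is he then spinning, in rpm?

ω₂ ≈ 83.6 rpm

Angular momentum about the spin axis is conserved since the torque about it is zero.
ω₂ = I₁ω₁ / I₂ = (6.180)(326 rpm) / (24.10) = 83.60 rpm.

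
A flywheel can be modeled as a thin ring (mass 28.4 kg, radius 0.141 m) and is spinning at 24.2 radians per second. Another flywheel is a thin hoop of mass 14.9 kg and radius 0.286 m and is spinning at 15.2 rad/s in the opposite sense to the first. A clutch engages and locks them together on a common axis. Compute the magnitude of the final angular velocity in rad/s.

The coupling torques are internal; angular momentum about the shared axis is conserved.
Moments of inertia: I_A = (28.4)(0.141)² = 0.5646 kg·m²; I_B = (14.9)(0.286)² = 1.219 kg·m².
Taking A's sense as positive: L = (0.5646)(24.2) − (1.219)(15.2) = -4.861 kg·m²·rad/s.
Combined I = 0.5646 + 1.219 = 1.783 kg·m².
ω_f = L / I = -4.861 / 1.783 = -2.726 rad/s.

|ω_f| ≈ 2.73 rad/s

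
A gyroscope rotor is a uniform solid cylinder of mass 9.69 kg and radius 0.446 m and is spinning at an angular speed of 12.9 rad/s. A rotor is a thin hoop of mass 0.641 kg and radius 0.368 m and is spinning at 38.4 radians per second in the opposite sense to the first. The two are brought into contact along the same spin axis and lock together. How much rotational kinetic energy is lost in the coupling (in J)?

ΔKE lost ≈ 105 J

No external torque acts about the common axis, so total angular momentum is conserved.
Moments of inertia: I_A = ½(9.69)(0.446)² = 0.9637 kg·m²; I_B = (0.641)(0.368)² = 0.08681 kg·m².
Taking A's sense as positive: L = (0.9637)(12.9) − (0.08681)(38.4) = 9.099 kg·m²·rad/s.
Combined I = 0.9637 + 0.08681 = 1.051 kg·m².
ω_f = L / I = 9.099 / 1.051 = 8.661 rad/s.
KE_i = ½ΣIω² = 144.2 J; KE_f = ½(1.051)(8.661)² = 39.40 J.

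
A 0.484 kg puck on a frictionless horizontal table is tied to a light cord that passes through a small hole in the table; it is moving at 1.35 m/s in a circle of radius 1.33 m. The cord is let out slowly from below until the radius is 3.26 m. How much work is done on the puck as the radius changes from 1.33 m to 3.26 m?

The only horizontal force on the mass is along the cord (radial), so it exerts no torque about the hole and angular momentum m v r is conserved.
v₂ = v₁ r₁ / r₂ = (1.35)(1.33) / (3.26) = 0.5508 m/s.
W = ΔKE = ½m(v₂² − v₁²) = -0.3676 J.

W ≈ -0.368 J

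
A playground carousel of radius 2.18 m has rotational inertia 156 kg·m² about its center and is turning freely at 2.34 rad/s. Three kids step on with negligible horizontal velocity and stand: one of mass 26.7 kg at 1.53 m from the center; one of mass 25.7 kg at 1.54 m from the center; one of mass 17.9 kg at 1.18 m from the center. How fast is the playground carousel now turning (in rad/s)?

The added mass arrives with no angular momentum about the center, and any external torque about the center is negligible, so the system's angular momentum is conserved.
Added inertia Σmr² = (26.7)(1.53)² + (25.7)(1.54)² + (17.9)(1.18)² = 148.4 kg·m²; I_f = 156.0 + 148.4 = 304.4 kg·m².
ω_f = I_p ω_i / I_f = (156.0)(2.34) / 304.4 = 1.199 rad/s.

ω_f ≈ 1.20 rad/s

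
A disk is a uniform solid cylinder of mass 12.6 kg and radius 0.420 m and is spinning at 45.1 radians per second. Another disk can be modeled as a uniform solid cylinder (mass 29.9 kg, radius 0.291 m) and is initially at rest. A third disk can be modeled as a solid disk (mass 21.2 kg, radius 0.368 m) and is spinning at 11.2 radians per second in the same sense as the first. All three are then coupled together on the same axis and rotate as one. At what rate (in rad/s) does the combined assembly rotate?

|ω_f| ≈ 17.4 rad/s

The coupling torques are internal; angular momentum about the shared axis is conserved.
Moments of inertia: I_A = ½(12.6)(0.420)² = 1.111 kg·m²; I_B = ½(29.9)(0.291)² = 1.266 kg·m²; I_C = ½(21.2)(0.368)² = 1.435 kg·m².
Taking A's sense as positive: L = (1.111)(45.1) + (1.435)(11.2) = 66.20 kg·m²·rad/s.
Combined I = 1.111 + 1.266 + 1.435 = 3.813 kg·m².
ω_f = L / I = 66.20 / 3.813 = 17.36 rad/s.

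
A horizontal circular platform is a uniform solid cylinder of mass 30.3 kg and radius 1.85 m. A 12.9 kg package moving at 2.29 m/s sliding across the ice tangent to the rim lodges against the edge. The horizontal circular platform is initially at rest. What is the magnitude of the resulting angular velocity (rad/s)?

|ω_f| ≈ 0.569 rad/s

The axle reaction passes through the central axle and exerts no torque about it; angular momentum about the central axle is conserved through the impact.
I_p = ½(30.3)(1.85)² = 51.85 kg·m². Taking the sense of the package's angular momentum as positive, L_{package} = m v R = (12.9)(2.29)(1.85) = 54.65 kg·m²/s.
L_i = 0 + 54.65 = 54.65 kg·m²/s.
After sticking, I_f = I_p + m R² = 51.85 + (12.9)(1.85)² = 96.00 kg·m².
ω_f = L_i / I_f = 54.65 / 96.00 = 0.5693 rad/s.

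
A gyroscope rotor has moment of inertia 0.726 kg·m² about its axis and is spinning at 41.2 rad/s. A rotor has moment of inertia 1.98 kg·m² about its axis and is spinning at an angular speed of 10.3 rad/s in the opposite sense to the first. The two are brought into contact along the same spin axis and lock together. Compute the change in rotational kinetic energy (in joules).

No external torque acts about the common axis, so total angular momentum is conserved.
Taking A's sense as positive: L = (0.7260)(41.2) − (1.980)(10.3) = 9.517 kg·m²·rad/s.
Combined I = 0.7260 + 1.980 = 2.706 kg·m².
ω_f = L / I = 9.517 / 2.706 = 3.517 rad/s.
KE_i = ½ΣIω² = 721.2 J; KE_f = ½(2.706)(3.517)² = 16.74 J.

ΔKE ≈ -704 J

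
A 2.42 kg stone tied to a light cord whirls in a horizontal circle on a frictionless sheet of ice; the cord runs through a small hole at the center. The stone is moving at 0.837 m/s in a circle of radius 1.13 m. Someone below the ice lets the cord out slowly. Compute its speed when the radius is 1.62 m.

The only horizontal force on the mass is along the cord (radial), so it exerts no torque about the hole and angular momentum m v r is conserved.
v₂ = v₁ r₁ / r₂ = (0.837)(1.13) / (1.62) = 0.5838 m/s.

v₂ ≈ 0.584 m/s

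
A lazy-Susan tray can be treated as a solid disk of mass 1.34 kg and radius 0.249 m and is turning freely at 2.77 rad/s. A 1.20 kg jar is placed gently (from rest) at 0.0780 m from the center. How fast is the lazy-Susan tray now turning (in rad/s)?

The added mass arrives with no angular momentum about the center, and any external torque about the center is negligible, so the system's angular momentum is conserved.
I_p = ½(1.34)(0.249)² = 0.04154 kg·m².
Added inertia Σmr² = (1.20)(0.0780)² = 0.007301 kg·m²; I_f = 0.04154 + 0.007301 = 0.04884 kg·m².
ω_f = I_p ω_i / I_f = (0.04154)(2.77) / 0.04884 = 2.356 rad/s.

ω_f ≈ 2.36 rad/s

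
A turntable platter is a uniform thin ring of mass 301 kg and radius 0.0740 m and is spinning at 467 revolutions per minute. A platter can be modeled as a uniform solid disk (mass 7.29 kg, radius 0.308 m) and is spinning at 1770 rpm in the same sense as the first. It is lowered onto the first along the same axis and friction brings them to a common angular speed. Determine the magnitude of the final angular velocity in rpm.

|ω_f| ≈ 693 rpm

The coupling torques are internal; angular momentum about the shared axis is conserved.
Moments of inertia: I_A = (301)(0.0740)² = 1.648 kg·m²; I_B = ½(7.29)(0.308)² = 0.3458 kg·m².
Taking A's sense as positive: L = (1.648)(467) + (0.3458)(1770) = 1382 kg·m²·rpm.
Combined I = 1.648 + 0.3458 = 1.994 kg·m².
ω_f = L / I = 1382 / 1.994 = 692.9 rpm.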